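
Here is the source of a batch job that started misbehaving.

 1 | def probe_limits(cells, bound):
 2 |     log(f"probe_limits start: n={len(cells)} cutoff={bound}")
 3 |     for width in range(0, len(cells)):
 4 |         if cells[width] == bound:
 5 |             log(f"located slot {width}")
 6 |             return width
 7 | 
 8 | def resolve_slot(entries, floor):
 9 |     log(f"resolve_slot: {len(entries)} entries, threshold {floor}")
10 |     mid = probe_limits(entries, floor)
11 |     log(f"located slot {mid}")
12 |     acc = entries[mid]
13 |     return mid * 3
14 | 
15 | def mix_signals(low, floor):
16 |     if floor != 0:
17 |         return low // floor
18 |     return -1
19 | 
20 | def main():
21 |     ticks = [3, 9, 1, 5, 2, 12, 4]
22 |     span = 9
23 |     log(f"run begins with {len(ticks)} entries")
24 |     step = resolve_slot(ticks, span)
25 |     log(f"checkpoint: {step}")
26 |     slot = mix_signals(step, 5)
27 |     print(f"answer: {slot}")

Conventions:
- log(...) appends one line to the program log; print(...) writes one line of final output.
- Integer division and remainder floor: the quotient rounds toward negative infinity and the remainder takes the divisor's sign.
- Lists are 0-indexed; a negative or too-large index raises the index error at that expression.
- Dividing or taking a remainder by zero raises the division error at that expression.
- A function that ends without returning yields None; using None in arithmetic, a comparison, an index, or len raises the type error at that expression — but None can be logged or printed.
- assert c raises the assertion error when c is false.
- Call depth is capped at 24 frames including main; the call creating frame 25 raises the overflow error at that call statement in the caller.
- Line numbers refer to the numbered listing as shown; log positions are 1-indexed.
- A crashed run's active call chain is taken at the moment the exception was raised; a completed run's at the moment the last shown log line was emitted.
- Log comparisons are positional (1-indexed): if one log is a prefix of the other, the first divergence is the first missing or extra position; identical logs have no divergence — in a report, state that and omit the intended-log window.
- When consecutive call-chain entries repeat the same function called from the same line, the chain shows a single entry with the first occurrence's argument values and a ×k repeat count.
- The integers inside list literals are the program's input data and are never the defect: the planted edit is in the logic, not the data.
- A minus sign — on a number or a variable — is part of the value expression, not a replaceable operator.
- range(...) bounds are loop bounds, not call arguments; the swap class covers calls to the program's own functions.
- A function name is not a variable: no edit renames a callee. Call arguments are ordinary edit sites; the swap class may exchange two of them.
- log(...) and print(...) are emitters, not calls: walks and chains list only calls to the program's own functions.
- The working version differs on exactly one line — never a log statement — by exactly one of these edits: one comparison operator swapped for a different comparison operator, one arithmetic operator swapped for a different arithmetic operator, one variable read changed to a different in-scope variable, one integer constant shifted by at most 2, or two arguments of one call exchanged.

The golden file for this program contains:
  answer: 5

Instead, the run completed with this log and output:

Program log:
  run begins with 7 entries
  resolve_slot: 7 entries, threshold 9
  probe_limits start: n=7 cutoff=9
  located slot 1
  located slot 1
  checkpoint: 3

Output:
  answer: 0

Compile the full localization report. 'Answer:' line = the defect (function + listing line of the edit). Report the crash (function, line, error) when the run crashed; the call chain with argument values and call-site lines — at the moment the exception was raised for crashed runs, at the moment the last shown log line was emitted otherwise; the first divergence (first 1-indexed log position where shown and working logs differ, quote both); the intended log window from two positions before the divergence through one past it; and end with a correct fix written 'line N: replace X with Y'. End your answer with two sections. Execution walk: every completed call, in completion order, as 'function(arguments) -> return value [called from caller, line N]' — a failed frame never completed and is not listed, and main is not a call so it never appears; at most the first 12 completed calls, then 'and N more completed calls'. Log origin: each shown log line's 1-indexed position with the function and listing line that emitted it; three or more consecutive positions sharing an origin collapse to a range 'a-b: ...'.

Answer: the defect is in resolve_slot at line 13.
Key fact: Position 6 is the first bad log line: 'checkpoint: 3' should read 'checkpoint: 27'.
Call chain: main.
First divergence: position 6 — shown 'checkpoint: 3', intended 'checkpoint: 27'.
Intended log window:
  4: located slot 1
  5: located slot 1
  6: checkpoint: 27
Execution walk:
  probe_limits([3, 9, 1, 5, 2, 12, 4], 9) -> 1  [called from resolve_slot, line 10]
  resolve_slot([3, 9, 1, 5, 2, 12, 4], 9) -> 3  [called from main, line 24]
  mix_signals(3, 5) -> 0  [called from main, line 26]
Log origins:
  1: emitted by main (line 23)
  2: emitted by resolve_slot (line 9)
  3: emitted by probe_limits (line 2)
  4: emitted by probe_limits (line 5)
  5: emitted by resolve_slot (line 11)
  6: emitted by main (line 25)
A correct fix: line 13: replace `mid` with `acc`.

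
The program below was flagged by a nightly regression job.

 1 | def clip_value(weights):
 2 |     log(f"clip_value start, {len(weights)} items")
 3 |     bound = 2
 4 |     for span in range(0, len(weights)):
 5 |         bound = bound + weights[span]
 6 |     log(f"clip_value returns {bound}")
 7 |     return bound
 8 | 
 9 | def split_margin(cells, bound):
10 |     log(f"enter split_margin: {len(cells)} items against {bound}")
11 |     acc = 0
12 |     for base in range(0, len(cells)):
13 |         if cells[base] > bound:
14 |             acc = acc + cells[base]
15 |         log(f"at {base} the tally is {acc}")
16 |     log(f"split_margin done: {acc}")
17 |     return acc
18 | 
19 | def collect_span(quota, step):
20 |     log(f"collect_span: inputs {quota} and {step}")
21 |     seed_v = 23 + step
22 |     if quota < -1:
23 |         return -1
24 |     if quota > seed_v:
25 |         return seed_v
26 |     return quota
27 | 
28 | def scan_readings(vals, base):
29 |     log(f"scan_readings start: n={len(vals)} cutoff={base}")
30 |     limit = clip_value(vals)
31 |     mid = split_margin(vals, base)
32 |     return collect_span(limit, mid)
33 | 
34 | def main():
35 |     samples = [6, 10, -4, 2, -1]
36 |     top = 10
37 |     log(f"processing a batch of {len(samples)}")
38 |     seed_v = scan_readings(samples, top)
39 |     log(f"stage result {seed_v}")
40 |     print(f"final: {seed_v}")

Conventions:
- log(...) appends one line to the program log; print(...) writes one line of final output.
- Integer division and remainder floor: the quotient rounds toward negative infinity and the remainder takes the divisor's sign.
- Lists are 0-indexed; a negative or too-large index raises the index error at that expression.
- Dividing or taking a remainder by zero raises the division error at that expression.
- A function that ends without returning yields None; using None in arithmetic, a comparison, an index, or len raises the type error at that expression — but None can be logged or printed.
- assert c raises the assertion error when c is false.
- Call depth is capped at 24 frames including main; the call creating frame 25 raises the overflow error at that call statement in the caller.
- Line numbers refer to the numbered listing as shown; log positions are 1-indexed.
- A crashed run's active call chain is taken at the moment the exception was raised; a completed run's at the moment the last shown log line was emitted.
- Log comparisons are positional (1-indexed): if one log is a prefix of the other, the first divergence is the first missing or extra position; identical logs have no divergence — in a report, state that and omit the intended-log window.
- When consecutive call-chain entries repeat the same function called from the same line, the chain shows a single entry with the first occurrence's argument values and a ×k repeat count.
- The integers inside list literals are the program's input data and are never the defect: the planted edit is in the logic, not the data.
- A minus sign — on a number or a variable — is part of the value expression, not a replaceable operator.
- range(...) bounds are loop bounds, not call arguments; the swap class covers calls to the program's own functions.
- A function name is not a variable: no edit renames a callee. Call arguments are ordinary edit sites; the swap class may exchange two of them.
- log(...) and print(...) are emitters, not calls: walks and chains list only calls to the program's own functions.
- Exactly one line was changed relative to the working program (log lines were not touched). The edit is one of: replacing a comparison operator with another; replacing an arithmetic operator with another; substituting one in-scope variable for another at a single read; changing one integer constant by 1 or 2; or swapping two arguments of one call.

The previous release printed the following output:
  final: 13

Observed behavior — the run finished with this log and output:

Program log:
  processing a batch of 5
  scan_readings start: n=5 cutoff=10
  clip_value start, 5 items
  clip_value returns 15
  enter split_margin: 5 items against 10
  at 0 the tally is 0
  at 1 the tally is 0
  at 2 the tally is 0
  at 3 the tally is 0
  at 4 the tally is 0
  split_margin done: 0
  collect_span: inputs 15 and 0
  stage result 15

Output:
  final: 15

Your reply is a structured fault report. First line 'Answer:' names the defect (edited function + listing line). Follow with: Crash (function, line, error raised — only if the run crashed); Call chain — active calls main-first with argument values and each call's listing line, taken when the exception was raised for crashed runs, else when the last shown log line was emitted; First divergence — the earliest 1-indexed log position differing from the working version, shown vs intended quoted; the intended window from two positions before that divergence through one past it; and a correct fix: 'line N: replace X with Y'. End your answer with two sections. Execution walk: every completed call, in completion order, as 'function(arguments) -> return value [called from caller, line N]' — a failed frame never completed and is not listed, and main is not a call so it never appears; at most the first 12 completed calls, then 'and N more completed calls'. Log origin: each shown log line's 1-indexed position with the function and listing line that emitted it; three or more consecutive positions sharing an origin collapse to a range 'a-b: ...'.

Answer: the defect is in clip_value at line 3.
The tell: Log line 4 is where behavior first shows: 'clip_value returns 15' appears instead of 'clip_value returns 13'.
Call chain: main.
First divergence: position 4; shown 'clip_value returns 15' vs intended 'clip_value returns 13'.
Intended log window:
  2: scan_readings start: n=5 cutoff=10
  3: clip_value start, 5 items
  4: clip_value returns 13
  5: enter split_margin: 5 items against 10
Execution walk:
  clip_value([6, 10, -4, 2, -1]) -> 15  [called from scan_readings, line 30]
  split_margin([6, 10, -4, 2, -1], 10) -> 0  [called from scan_readings, line 31]
  collect_span(15, 0) -> 15  [called from scan_readings, line 32]
  scan_readings([6, 10, -4, 2, -1], 10) -> 15  [called from main, line 38]
Log origins:
  1: logged in main at line 37
  2: logged in scan_readings at line 29
  3: logged in clip_value at line 2
  4: logged in clip_value at line 6
  5: logged in split_margin at line 10
  6-10: logged in split_margin at line 15
  11: logged in split_margin at line 16
  12: logged in collect_span at line 20
  13: logged in main at line 39
A correct fix: line 3: replace `2` with `0`.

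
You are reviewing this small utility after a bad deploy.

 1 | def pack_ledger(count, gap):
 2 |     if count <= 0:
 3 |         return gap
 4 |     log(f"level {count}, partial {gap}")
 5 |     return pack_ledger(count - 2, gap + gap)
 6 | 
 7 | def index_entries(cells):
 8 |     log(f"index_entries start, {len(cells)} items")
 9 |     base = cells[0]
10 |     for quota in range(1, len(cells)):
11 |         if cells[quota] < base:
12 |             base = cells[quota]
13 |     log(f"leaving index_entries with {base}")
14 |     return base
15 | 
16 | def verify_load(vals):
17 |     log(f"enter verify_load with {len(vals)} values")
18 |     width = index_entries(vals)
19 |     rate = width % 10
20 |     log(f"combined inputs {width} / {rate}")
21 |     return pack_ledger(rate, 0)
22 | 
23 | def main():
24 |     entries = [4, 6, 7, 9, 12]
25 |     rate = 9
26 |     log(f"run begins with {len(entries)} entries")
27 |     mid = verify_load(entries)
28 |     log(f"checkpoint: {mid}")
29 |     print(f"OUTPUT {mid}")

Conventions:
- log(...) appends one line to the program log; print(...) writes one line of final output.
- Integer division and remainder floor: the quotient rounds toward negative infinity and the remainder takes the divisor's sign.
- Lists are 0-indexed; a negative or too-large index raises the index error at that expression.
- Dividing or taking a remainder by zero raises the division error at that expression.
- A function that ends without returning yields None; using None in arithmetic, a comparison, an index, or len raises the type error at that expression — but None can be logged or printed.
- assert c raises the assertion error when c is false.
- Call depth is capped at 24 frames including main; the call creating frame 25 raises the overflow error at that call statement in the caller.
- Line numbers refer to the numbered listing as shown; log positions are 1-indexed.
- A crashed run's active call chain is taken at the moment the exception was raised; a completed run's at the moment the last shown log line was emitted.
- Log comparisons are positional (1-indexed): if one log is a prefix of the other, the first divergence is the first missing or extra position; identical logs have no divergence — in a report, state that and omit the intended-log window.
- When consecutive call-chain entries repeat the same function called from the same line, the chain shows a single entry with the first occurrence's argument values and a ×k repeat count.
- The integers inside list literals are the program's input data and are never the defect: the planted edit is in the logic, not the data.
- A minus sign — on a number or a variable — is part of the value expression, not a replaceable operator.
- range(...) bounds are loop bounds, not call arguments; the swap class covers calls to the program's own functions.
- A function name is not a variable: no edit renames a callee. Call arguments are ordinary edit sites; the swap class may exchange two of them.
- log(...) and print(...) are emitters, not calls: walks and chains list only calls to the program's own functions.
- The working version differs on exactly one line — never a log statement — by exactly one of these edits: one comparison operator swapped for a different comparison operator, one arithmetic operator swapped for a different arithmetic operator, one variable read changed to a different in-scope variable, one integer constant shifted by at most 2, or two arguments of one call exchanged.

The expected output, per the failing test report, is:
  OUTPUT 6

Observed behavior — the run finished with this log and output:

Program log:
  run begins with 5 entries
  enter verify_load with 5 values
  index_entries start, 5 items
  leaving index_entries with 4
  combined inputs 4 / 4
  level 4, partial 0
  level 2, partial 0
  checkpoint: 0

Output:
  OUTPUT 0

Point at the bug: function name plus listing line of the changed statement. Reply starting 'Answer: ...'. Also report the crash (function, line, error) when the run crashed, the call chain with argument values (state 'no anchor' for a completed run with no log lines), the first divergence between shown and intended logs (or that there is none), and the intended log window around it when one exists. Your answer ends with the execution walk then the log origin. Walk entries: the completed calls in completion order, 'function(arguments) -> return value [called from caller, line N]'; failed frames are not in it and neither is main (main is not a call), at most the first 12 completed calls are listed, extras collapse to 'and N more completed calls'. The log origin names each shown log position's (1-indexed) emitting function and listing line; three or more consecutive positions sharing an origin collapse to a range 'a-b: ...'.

Answer: the defect is in pack_ledger at line 5.
Key fact: Log line 7 is where behavior first shows: 'level 2, partial 0' appears instead of 'level 2, partial 4'.
Call chain: main.
First divergence: position 7 — the shown line 'level 2, partial 0' should read 'level 2, partial 4'.
Intended log window:
  5: combined inputs 4 / 4
  6: level 4, partial 0
  7: level 2, partial 4
  8: checkpoint: 6
Execution walk:
  index_entries([4, 6, 7, 9, 12]) -> 4  [called from verify_load, line 18]
  pack_ledger(0, 0) -> 0  [called from pack_ledger, line 5]
  pack_ledger(2, 0) -> 0  [called from pack_ledger, line 5]
  pack_ledger(4, 0) -> 0  [called from verify_load, line 21]
  verify_load([4, 6, 7, 9, 12]) -> 0  [called from main, line 27]
Log origins:
  1: from main, line 26
  2: from verify_load, line 17
  3: from index_entries, line 8
  4: from index_entries, line 13
  5: from verify_load, line 20
  6: from pack_ledger, line 4
  7: from pack_ledger, line 4
  8: from main, line 28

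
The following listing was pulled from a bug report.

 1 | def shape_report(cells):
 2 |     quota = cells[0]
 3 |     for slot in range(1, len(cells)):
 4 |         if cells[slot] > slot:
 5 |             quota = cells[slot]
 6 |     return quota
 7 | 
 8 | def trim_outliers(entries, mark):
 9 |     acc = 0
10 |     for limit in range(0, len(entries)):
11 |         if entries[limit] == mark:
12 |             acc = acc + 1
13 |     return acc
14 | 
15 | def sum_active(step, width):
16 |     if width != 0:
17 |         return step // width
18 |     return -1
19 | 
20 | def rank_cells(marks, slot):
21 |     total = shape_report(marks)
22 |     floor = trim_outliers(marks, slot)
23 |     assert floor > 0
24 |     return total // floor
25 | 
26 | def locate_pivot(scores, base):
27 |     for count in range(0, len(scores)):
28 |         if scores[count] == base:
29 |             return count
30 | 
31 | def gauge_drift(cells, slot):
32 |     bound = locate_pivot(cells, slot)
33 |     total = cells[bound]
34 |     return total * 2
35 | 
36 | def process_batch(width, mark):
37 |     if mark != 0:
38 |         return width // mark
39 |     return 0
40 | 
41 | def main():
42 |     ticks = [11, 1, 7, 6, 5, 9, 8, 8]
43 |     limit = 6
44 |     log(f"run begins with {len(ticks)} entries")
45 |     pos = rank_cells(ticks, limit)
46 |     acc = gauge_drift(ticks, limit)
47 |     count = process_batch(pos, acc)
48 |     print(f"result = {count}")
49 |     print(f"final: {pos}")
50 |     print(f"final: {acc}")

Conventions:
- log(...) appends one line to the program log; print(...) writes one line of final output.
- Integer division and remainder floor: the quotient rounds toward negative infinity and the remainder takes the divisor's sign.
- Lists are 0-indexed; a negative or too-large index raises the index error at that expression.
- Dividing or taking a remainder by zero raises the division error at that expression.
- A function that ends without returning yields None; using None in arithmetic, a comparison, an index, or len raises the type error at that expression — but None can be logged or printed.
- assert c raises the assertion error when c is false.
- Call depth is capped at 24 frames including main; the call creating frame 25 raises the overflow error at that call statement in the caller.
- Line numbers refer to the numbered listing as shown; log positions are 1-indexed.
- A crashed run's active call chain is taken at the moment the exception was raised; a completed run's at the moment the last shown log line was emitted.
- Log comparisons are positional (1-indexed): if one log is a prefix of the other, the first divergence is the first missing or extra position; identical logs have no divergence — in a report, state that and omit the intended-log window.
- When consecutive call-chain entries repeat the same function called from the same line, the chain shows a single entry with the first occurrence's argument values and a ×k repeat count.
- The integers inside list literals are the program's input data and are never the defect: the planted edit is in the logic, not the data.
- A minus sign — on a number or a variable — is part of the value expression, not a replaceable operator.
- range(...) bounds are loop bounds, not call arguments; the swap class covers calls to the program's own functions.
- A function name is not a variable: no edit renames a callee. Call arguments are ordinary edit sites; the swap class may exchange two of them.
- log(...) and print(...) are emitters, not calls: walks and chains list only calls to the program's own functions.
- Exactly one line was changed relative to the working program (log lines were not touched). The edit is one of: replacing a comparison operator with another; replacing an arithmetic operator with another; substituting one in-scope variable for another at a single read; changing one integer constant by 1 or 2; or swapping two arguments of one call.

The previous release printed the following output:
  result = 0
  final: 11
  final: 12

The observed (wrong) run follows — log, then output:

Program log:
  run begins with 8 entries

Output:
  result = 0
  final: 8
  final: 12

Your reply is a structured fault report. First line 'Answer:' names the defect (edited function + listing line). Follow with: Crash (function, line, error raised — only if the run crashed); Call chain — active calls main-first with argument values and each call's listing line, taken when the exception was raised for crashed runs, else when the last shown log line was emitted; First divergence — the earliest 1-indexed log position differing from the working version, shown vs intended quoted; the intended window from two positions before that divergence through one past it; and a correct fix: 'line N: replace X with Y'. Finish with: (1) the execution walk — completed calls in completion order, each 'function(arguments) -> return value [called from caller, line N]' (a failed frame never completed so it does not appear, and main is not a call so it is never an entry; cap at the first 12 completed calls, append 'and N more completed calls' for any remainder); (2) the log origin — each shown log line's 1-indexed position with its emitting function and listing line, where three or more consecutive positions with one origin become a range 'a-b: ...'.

Answer: the defect is in shape_report at line 4.
The tell: Every logged value matches the working version; the printed result is what differs.
Call chain: main.
First divergence: none — the logs agree in full.
Execution walk:
  shape_report([11, 1, 7, 6, 5, 9, 8, 8]) -> 8  [called from rank_cells, line 21]
  trim_outliers([11, 1, 7, 6, 5, 9, 8, 8], 6) -> 1  [called from rank_cells, line 22]
  rank_cells([11, 1, 7, 6, 5, 9, 8, 8], 6) -> 8  [called from main, line 45]
  locate_pivot([11, 1, 7, 6, 5, 9, 8, 8], 6) -> 3  [called from gauge_drift, line 32]
  gauge_drift([11, 1, 7, 6, 5, 9, 8, 8], 6) -> 12  [called from main, line 46]
  process_batch(8, 12) -> 0  [called from main, line 47]
Log line origins:
  1: logged in main at line 44
A correct fix: line 4: replace `cells[slot] > slot` with `cells[slot] > quota`.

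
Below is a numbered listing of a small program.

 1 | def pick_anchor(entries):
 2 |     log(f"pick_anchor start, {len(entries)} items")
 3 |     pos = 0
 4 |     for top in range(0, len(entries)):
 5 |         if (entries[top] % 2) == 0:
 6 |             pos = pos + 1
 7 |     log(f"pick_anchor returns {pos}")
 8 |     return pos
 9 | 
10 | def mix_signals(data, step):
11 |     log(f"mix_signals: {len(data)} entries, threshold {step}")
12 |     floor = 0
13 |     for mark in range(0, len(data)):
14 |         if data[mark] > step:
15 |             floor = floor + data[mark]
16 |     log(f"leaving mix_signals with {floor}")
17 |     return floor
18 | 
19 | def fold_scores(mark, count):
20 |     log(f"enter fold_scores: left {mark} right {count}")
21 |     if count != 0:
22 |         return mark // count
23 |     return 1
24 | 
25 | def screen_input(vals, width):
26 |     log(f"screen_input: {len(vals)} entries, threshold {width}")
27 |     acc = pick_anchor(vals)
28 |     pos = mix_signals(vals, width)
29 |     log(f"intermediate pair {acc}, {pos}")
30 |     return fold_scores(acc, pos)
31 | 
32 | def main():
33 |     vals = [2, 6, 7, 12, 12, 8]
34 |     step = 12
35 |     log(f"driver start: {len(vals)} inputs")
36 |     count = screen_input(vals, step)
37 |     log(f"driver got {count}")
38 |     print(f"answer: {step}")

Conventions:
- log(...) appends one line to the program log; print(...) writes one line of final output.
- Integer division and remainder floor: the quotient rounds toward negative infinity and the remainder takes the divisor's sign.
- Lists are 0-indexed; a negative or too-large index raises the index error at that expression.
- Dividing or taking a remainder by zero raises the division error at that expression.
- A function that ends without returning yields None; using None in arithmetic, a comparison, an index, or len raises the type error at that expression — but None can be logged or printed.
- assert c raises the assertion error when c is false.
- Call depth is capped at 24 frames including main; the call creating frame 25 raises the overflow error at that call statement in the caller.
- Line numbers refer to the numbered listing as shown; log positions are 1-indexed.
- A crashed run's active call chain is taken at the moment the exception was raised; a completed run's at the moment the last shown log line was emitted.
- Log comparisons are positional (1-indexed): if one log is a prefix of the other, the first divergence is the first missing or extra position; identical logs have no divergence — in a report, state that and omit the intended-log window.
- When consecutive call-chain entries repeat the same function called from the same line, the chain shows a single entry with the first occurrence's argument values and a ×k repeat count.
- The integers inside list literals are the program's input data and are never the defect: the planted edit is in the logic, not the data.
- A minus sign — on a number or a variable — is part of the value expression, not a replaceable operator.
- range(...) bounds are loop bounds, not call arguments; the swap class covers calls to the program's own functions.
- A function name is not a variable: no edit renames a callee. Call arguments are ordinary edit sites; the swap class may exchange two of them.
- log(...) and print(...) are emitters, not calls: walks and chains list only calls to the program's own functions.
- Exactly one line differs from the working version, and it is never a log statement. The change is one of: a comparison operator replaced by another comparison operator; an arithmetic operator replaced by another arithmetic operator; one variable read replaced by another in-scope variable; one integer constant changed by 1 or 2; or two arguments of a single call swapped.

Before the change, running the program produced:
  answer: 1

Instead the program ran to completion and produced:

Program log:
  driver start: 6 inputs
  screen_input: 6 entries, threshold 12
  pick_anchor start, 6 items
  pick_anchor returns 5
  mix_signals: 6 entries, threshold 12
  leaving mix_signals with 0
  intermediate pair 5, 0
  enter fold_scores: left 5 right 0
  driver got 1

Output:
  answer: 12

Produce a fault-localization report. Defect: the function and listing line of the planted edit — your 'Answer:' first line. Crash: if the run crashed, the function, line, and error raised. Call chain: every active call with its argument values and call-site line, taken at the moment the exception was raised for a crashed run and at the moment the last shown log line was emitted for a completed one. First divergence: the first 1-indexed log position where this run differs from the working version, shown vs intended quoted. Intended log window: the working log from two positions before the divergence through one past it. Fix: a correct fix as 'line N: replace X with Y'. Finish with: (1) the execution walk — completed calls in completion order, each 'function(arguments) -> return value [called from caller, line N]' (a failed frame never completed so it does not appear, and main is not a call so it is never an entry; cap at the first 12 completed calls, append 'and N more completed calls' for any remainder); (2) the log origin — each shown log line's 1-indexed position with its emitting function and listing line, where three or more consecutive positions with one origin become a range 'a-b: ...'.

Answer: the defect is in main at line 38.
The tell: Log streams are identical — the defect surfaces only in the printed output.
Call chain: main.
First divergence: none; the two logs match at every position.
Execution walk:
  pick_anchor([2, 6, 7, 12, 12, 8]) -> 5  [called from screen_input, line 27]
  mix_signals([2, 6, 7, 12, 12, 8], 12) -> 0  [called from screen_input, line 28]
  fold_scores(5, 0) -> 1  [called from screen_input, line 30]
  screen_input([2, 6, 7, 12, 12, 8], 12) -> 1  [called from main, line 36]
Origin of each log line:
  1: logged in main at line 35
  2: logged in screen_input at line 26
  3: logged in pick_anchor at line 2
  4: logged in pick_anchor at line 7
  5: logged in mix_signals at line 11
  6: logged in mix_signals at line 16
  7: logged in screen_input at line 29
  8: logged in fold_scores at line 20
  9: logged in main at line 37
A correct fix: line 38: replace `step` with `count`.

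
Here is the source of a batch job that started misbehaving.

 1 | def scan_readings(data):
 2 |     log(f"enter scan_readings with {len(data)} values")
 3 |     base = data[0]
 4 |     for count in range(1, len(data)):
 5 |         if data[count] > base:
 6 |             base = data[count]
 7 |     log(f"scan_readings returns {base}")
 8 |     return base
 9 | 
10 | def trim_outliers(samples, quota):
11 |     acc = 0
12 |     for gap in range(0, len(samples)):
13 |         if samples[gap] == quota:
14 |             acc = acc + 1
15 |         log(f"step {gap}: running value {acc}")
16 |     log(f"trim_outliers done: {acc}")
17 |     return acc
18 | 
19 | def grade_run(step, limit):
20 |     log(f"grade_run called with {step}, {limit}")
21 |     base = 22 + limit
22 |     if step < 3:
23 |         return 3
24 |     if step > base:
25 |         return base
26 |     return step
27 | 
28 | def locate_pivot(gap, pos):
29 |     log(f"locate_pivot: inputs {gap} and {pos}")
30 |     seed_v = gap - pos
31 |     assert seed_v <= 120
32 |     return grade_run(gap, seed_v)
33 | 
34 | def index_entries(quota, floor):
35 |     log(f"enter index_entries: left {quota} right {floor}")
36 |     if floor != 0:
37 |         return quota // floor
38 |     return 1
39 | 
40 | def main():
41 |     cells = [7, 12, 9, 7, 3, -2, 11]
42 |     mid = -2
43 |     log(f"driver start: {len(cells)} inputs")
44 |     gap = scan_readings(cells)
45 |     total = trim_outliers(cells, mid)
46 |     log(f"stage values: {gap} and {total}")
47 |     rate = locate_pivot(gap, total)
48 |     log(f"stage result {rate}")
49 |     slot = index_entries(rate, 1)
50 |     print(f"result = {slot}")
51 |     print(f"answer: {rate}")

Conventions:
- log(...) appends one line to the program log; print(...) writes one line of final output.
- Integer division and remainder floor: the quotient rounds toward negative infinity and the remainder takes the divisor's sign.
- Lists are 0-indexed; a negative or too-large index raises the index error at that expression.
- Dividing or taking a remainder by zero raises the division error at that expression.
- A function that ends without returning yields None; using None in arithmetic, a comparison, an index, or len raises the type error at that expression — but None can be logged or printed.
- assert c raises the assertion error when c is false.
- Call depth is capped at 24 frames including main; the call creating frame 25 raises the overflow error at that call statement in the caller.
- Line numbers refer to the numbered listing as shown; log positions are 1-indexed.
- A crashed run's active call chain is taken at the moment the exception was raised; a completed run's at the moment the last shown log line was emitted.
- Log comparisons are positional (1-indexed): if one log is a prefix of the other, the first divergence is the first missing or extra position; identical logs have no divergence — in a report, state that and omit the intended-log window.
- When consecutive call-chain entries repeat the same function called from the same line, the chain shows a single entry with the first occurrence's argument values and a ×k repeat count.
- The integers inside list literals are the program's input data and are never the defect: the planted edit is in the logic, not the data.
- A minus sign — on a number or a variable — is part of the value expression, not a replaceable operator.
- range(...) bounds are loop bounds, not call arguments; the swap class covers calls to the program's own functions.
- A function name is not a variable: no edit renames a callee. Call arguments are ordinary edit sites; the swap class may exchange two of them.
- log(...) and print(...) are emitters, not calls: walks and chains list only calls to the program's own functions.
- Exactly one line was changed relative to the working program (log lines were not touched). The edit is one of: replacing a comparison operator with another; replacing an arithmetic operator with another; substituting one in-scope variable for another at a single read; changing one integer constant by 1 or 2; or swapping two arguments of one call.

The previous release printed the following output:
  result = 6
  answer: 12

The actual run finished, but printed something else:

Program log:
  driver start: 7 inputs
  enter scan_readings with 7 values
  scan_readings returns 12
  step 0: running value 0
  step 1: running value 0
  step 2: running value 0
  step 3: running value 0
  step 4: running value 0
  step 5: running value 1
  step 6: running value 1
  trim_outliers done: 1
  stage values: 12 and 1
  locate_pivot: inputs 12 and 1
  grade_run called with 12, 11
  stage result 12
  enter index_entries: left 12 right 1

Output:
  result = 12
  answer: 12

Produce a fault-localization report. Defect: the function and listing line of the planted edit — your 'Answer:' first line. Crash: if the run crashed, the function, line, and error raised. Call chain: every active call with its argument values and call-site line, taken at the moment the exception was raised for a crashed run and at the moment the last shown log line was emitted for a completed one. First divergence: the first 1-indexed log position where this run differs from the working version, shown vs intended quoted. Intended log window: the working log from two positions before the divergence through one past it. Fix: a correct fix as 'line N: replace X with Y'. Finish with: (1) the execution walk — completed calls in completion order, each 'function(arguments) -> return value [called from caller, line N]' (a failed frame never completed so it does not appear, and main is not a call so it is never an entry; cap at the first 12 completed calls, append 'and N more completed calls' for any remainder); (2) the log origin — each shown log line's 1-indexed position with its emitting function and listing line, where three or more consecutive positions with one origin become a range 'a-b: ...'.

Answer: the defect is in main at line 49.
Core observation: Position 16 is the first bad log line: 'enter index_entries: left 12 right 1' should read 'enter index_entries: left 12 right 2'.
Call chain: main -> index_entries(12, 1) (called at line 49).
First divergence: position 16 — the shown line 'enter index_entries: left 12 right 1' should read 'enter index_entries: left 12 right 2'.
Intended log window:
  14: grade_run called with 12, 11
  15: stage result 12
  16: enter index_entries: left 12 right 2
Execution walk:
  scan_readings([7, 12, 9, 7, 3, -2, 11]) -> 12  [called from main, line 44]
  trim_outliers([7, 12, 9, 7, 3, -2, 11], -2) -> 1  [called from main, line 45]
  grade_run(12, 11) -> 12  [called from locate_pivot, line 32]
  locate_pivot(12, 1) -> 12  [called from main, line 47]
  index_entries(12, 1) -> 12  [called from main, line 49]
Log origin:
  1: from main, line 43
  2: from scan_readings, line 2
  3: from scan_readings, line 7
  4-10: from trim_outliers, line 15
  11: from trim_outliers, line 16
  12: from main, line 46
  13: from locate_pivot, line 29
  14: from grade_run, line 20
  15: from main, line 48
  16: from index_entries, line 35
A correct fix: line 49: replace `1` with `2`.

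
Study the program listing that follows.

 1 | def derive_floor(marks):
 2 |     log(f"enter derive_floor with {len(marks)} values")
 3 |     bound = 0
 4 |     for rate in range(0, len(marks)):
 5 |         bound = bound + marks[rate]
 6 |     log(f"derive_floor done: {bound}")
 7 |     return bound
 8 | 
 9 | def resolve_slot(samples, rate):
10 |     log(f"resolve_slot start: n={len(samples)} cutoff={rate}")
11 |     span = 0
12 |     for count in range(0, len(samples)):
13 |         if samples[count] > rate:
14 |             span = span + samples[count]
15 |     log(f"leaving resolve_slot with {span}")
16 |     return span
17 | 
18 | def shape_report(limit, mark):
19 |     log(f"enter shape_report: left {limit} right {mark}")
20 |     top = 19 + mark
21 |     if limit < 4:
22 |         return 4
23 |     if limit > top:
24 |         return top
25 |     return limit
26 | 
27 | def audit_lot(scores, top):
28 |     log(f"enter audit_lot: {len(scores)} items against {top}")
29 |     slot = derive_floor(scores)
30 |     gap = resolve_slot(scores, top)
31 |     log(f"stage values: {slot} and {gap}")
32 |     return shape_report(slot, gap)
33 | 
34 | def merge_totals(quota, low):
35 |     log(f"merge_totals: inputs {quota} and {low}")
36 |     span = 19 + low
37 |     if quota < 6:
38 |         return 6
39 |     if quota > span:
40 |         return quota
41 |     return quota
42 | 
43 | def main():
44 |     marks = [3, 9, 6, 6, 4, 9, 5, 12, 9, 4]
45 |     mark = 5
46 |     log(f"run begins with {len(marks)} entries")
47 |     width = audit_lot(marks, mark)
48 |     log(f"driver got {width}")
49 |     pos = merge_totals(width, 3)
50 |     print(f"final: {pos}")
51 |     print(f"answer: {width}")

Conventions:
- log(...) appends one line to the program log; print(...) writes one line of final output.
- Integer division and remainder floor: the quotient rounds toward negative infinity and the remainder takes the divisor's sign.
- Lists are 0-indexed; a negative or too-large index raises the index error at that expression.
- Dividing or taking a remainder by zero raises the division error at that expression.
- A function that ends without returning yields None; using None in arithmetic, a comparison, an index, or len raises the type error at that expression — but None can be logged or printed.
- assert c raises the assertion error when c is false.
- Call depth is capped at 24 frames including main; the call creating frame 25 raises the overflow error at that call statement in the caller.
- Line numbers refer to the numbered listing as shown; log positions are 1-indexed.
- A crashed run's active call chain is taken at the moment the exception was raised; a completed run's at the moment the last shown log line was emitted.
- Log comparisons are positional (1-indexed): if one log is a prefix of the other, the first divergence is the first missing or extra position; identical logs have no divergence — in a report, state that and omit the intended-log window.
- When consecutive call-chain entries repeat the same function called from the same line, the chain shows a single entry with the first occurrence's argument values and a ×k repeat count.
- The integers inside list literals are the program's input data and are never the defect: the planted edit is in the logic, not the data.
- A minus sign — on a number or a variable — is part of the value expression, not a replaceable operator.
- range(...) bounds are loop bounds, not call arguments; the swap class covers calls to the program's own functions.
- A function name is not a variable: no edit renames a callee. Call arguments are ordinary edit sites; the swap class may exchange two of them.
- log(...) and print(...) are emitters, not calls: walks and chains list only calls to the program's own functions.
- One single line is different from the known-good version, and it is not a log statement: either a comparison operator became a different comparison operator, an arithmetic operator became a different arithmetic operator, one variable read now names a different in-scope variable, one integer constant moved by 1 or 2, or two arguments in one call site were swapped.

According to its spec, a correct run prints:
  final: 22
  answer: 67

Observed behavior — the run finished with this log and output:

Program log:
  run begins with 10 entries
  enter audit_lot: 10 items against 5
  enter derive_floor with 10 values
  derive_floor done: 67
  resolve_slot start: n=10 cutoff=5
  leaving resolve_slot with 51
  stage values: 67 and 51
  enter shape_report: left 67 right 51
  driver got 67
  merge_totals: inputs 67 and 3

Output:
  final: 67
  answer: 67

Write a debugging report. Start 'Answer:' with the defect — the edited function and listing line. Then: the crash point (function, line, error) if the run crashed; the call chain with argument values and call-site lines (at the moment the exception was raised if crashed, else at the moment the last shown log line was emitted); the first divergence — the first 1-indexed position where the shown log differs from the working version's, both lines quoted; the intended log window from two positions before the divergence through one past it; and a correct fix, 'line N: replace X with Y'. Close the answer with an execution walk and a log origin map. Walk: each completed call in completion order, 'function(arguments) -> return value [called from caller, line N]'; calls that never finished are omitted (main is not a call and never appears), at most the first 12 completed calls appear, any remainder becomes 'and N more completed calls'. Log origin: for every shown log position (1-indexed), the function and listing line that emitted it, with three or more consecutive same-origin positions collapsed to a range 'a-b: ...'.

Answer: the defect is in merge_totals at line 40.
The tell: No log line changed; the fault shows up purely in the output.
Call chain: main -> merge_totals(67, 3) (called at line 49).
First divergence: none; the two logs match at every position.
Execution walk:
  derive_floor([3, 9, 6, 6, 4, 9, 5, 12, 9, 4]) -> 67  [called from audit_lot, line 29]
  resolve_slot([3, 9, 6, 6, 4, 9, 5, 12, 9, 4], 5) -> 51  [called from audit_lot, line 30]
  shape_report(67, 51) -> 67  [called from audit_lot, line 32]
  audit_lot([3, 9, 6, 6, 4, 9, 5, 12, 9, 4], 5) -> 67  [called from main, line 47]
  merge_totals(67, 3) -> 67  [called from main, line 49]
Log line origins:
  1: from main, line 46
  2: from audit_lot, line 28
  3: from derive_floor, line 2
  4: from derive_floor, line 6
  5: from resolve_slot, line 10
  6: from resolve_slot, line 15
  7: from audit_lot, line 31
  8: from shape_report, line 19
  9: from main, line 48
  10: from merge_totals, line 35
A correct fix: line 40: replace `quota` with `span`.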